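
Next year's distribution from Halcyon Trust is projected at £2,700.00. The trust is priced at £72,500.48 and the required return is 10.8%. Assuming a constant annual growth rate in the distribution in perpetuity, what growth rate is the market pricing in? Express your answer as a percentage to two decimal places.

7.08%

P = D₁/(r−g) ⇒ g = r − D₁/P = 0.108 − £2,700.00/£72,500.48 = 0.070759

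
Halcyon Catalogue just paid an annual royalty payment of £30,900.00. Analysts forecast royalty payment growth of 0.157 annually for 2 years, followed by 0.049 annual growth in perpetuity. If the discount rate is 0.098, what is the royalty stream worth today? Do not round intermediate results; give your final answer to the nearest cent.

£801384.11

D_1 = 35751.30000
D_2 = 41364.25410
Terminal value at year 2: TV = D_2×(1+g_2)/(r−g_2) = 43391.10255/0.049 = 885532.70512
P_0 = D_1/(1+r)^1 + D_2/(1+r)^2 + TV/(1+r)^2
    = 32560.38251 + 34309.98412 + 734513.74176 = 801384.10840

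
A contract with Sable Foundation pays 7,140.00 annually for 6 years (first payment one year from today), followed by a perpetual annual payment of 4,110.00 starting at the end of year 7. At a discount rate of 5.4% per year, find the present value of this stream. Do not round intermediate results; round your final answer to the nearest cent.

91295.67

PV of 6-year annuity: 7,140.00 × [1 − (1+0.054)^−6] / 0.054 = 35781.42613
Perpetuity value at year 6: 4,110.00 / 0.054 = 76111.11111
PV of perpetuity: 76111.11111 / (1+0.054)^6 = 55514.23977
Total PV = 35781.42613 + 55514.23977 = 91295.66590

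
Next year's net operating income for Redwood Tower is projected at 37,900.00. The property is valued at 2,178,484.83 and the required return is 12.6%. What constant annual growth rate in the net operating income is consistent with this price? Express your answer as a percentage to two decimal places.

10.86%

P = D₁/(r−g) ⇒ g = r − D₁/P = 0.126 − 37,900.00/2,178,484.83 = 0.108603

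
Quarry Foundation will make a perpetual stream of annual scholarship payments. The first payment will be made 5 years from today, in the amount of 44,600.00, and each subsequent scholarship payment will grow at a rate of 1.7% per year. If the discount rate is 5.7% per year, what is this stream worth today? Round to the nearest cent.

Value at end of year 4: C₁ / (r − g) = 44,600.00 / (0.057 − 0.017) = 1,115,000.0000
Discount to today: PV = 1,115,000.0000 / (1 + 0.057)^4 = 1,115,000.0000 / 1.248245 = 893,253.89

893253.89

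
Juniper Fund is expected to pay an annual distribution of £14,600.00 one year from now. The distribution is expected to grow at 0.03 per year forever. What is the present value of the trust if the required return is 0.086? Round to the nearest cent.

£260714.29

Growing perpetuity: P = D₁ / (r − g) = £14,600.0000 / (0.086 − 0.03) = £260,714.29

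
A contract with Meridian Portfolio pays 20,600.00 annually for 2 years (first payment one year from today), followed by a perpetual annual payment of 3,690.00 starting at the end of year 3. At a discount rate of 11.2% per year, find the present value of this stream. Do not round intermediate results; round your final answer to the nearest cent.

PV of 2-year annuity: 20,600.00 × [1 − (1+0.112)^−2] / 0.112 = 35184.51426
Perpetuity value at year 2: 3,690.00 / 0.112 = 32946.42857
PV of perpetuity: 32946.42857 / (1+0.112)^2 = 26643.95976
Total PV = 35184.51426 + 26643.95976 = 61828.47401

61828.47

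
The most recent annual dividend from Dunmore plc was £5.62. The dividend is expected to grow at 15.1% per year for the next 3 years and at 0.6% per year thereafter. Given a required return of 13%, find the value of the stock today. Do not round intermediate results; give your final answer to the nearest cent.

D_1 = 6.46862
D_2 = 7.44538
D_3 = 8.56963
Terminal value at year 3: TV = D_3×(1+g_2)/(r−g_2) = 8.62105/0.124 = 69.52461
P_0 = D_1/(1+r)^1 + D_2/(1+r)^2 + D_3/(1+r)^3 + TV/(1+r)^3
    = 5.72444 + 5.83083 + 5.93919 + 48.18404 = 65.67850

£65.68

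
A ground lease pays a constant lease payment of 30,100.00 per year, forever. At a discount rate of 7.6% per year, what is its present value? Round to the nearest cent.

Level perpetuity: PV = C / r = 30,100.00 / 0.076 = 396,052.63

396052.63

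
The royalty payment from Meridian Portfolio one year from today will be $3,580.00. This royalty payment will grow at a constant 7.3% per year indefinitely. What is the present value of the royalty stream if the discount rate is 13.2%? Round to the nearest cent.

$60677.97

Growing perpetuity: P = D₁ / (r − g) = $3,580.0000 / (0.132 − 0.073) = $60,677.97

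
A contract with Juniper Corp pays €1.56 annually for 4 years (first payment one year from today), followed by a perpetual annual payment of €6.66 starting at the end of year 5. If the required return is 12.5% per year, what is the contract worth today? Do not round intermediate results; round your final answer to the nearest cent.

PV of 4-year annuity: €1.56 × [1 − (1+0.125)^−4] / 0.125 = 4.68880
Perpetuity value at year 4: €6.66 / 0.125 = 53.28000
PV of perpetuity: 53.28000 / (1+0.125)^4 = 33.26244
Total PV = 4.68880 + 33.26244 = 37.95124

€37.95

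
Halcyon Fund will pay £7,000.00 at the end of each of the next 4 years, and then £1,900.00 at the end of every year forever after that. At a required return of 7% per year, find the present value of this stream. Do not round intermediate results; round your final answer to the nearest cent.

PV of 4-year annuity: £7,000.00 × [1 − (1+0.07)^−4] / 0.07 = 23710.47880
Perpetuity value at year 4: £1,900.00 / 0.07 = 27142.85714
PV of perpetuity: 27142.85714 / (1+0.07)^4 = 20707.15576
Total PV = 23710.47880 + 20707.15576 = 44417.63455

£44417.63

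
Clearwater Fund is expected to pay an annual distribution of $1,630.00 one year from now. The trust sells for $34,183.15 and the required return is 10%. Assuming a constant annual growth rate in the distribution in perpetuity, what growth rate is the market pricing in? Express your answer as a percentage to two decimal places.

P = D₁/(r−g) ⇒ g = r − D₁/P = 0.1 − $1,630.00/$34,183.15 = 0.052316

5.23%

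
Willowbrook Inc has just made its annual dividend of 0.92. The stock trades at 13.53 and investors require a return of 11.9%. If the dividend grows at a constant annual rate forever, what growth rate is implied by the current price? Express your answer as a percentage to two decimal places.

P = D₀(1+g)/(r−g) ⇒ P(r−g) = D₀(1+g) ⇒ g(P+D₀) = P·r − D₀
g = (P·r − D₀)/(P + D₀) = (13.53×0.119 − 0.92) / (13.53 + 0.92) = 0.047756

4.78%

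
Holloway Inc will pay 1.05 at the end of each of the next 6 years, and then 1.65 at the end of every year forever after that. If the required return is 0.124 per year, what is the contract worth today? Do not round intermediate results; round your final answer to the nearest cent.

10.87

PV of 6-year annuity: 1.05 × [1 − (1+0.124)^−6] / 0.124 = 4.26851
Perpetuity value at year 6: 1.65 / 0.124 = 13.30645
PV of perpetuity: 13.30645 / (1+0.124)^6 = 6.59879
Total PV = 4.26851 + 6.59879 = 10.86730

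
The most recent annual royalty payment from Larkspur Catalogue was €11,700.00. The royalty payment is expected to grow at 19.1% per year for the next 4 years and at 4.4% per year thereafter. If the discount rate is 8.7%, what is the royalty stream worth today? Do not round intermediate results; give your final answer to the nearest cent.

€468516.33

D_1 = 13934.70000
D_2 = 16596.22770
D_3 = 19766.10719
D_4 = 23541.43366
Terminal value at year 4: TV = D_4×(1+g_2)/(r−g_2) = 24577.25675/0.043 = 571564.11036
P_0 = D_1/(1+r)^1 + D_2/(1+r)^2 + D_3/(1+r)^3 + D_4/(1+r)^4 + TV/(1+r)^4
    = 12819.41122 + 14045.92343 + 15389.78363 + 16862.21923 + 409398.99708 = 468516.33459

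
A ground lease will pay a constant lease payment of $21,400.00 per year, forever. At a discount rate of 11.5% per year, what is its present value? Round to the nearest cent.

Level perpetuity: PV = C / r = $21,400.00 / 0.115 = $186,086.96

$186086.96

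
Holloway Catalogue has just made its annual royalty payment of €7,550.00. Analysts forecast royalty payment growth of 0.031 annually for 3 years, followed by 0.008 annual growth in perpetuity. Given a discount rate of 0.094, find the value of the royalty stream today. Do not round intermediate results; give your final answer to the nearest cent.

€94208.44

D_1 = 7784.05000
D_2 = 8025.35555
D_3 = 8274.14157
Terminal value at year 3: TV = D_3×(1+g_2)/(r−g_2) = 8340.33470/0.086 = 96980.63610
P_0 = D_1/(1+r)^1 + D_2/(1+r)^2 + D_3/(1+r)^3 + TV/(1+r)^3
    = 7115.21938 + 6705.47640 + 6319.32922 + 74068.41690 = 94208.44189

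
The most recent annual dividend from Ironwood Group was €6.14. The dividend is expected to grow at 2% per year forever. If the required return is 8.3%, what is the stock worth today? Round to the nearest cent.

D₁ = D₀ × (1 + g) = €6.14 × 1.02 = €6.2628
Growing perpetuity: P = D₁ / (r − g) = €6.2628 / (0.083 − 0.02) = €99.41

€99.41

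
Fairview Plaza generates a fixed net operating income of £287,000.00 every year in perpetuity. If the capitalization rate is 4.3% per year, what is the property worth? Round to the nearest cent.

Level perpetuity: PV = C / r = £287,000.00 / 0.043 = £6,674,418.60

£6674418.60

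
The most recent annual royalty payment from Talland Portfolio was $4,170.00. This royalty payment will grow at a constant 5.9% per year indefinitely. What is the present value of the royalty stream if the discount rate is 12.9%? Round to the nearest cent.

D₁ = D₀ × (1 + g) = $4,170.00 × 1.059 = $4,416.0300
Growing perpetuity: P = D₁ / (r − g) = $4,416.0300 / (0.129 − 0.059) = $63,086.14

$63086.14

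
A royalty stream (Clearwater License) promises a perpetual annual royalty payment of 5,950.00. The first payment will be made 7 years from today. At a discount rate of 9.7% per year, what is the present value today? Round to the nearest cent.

Value at end of year 6: C / r = 5,950.00 / 0.097 = 61,340.2062
Discount to today: PV = 61,340.2062 / (1 + 0.097)^6 = 61,340.2062 / 1.742769 = 35,196.99

35196.99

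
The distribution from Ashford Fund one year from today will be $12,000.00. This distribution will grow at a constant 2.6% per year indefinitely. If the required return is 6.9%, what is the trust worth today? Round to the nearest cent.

$279069.77

Growing perpetuity: P = D₁ / (r − g) = $12,000.0000 / (0.069 − 0.026) = $279,069.77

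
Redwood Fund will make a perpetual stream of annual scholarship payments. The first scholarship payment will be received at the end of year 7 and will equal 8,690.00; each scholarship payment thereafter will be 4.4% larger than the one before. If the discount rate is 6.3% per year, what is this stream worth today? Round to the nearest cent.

317005.35

Value at end of year 6: C₁ / (r − g) = 8,690.00 / (0.063 − 0.044) = 457,368.4211
Discount to today: PV = 457,368.4211 / (1 + 0.063)^6 = 457,368.4211 / 1.442778 = 317,005.35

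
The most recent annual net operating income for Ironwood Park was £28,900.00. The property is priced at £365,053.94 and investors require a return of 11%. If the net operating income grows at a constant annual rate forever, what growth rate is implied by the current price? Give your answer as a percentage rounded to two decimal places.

2.86%

P = D₀(1+g)/(r−g) ⇒ P(r−g) = D₀(1+g) ⇒ g(P+D₀) = P·r − D₀
g = (P·r − D₀)/(P + D₀) = (£365,053.94×0.11 − £28,900.00) / (£365,053.94 + £28,900.00) = 0.028572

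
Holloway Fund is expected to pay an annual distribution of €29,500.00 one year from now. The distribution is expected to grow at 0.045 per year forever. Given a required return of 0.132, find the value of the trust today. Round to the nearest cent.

Growing perpetuity: P = D₁ / (r − g) = €29,500.0000 / (0.132 − 0.045) = €339,080.46

€339080.46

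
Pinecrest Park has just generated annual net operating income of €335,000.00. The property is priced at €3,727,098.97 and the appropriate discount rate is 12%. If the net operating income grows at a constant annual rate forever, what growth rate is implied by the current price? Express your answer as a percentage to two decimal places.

P = D₀(1+g)/(r−g) ⇒ P(r−g) = D₀(1+g) ⇒ g(P+D₀) = P·r − D₀
g = (P·r − D₀)/(P + D₀) = (€3,727,098.97×0.12 − €335,000.00) / (€3,727,098.97 + €335,000.00) = 0.027634

2.76%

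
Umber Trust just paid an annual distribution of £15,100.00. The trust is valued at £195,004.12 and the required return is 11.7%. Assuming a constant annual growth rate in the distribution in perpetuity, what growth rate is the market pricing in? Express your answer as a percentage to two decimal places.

P = D₀(1+g)/(r−g) ⇒ P(r−g) = D₀(1+g) ⇒ g(P+D₀) = P·r − D₀
g = (P·r − D₀)/(P + D₀) = (£195,004.12×0.117 − £15,100.00) / (£195,004.12 + £15,100.00) = 0.036722

3.67%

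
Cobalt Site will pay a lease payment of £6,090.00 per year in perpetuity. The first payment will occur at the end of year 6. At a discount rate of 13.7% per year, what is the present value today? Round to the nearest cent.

£23393.46

Value at end of year 5: C / r = £6,090.00 / 0.137 = £44,452.5547
Discount to today: PV = £44,452.5547 / (1 + 0.137)^5 = £44,452.5547 / 1.900213 = £23,393.46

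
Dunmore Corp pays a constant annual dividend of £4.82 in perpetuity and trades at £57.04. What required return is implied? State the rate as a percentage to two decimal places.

P = C/r ⇒ r = C/P = £4.82/£57.04 = 0.084502

8.45%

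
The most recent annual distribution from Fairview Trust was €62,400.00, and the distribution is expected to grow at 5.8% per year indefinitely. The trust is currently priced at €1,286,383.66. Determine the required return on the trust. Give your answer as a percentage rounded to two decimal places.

10.93%

D₁ = €62,400.00 × 1.058 = €66,019.2000
P = D₁/(r − g) ⇒ r = D₁/P + g = €66,019.2000/€1,286,383.66 + 0.058 = 0.051322 + 0.058 = 0.109322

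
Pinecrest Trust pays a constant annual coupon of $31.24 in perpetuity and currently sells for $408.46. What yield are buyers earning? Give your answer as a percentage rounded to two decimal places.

P = C/r ⇒ r = C/P = $31.24/$408.46 = 0.076482

7.65%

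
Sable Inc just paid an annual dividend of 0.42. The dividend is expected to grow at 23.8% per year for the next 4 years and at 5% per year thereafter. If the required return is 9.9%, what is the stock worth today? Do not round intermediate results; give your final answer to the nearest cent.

16.77

D_1 = 0.51996
D_2 = 0.64371
D_3 = 0.79691
D_4 = 0.98658
Terminal value at year 4: TV = D_4×(1+g_2)/(r−g_2) = 1.03591/0.049 = 21.14098
P_0 = D_1/(1+r)^1 + D_2/(1+r)^2 + D_3/(1+r)^3 + D_4/(1+r)^4 + TV/(1+r)^4
    = 0.47312 + 0.53296 + 0.60037 + 0.67630 + 14.49220 = 16.77495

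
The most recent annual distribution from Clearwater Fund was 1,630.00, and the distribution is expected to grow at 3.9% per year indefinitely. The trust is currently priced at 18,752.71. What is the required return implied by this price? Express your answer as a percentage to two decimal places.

D₁ = 1,630.00 × 1.039 = 1,693.5700
P = D₁/(r − g) ⇒ r = D₁/P + g = 1,693.5700/18,752.71 + 0.039 = 0.090311 + 0.039 = 0.129311

12.93%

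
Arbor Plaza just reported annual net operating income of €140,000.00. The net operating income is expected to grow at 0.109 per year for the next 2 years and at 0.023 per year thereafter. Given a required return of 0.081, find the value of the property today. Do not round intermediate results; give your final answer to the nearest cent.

€2889859.64

D_1 = 155260.00000
D_2 = 172183.34000
Terminal value at year 2: TV = D_2×(1+g_2)/(r−g_2) = 176143.55682/0.058 = 3036957.87621
P_0 = D_1/(1+r)^1 + D_2/(1+r)^2 + TV/(1+r)^2
    = 143626.27197 + 147346.47143 + 2598886.90125 = 2889859.64465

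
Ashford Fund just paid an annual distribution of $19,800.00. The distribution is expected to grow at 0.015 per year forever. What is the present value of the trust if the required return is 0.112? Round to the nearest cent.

$207185.57

D₁ = D₀ × (1 + g) = $19,800.00 × 1.015 = $20,097.0000
Growing perpetuity: P = D₁ / (r − g) = $20,097.0000 / (0.112 − 0.015) = $207,185.57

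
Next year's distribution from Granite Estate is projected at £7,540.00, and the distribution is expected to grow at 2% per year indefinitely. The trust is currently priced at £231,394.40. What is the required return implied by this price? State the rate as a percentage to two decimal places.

5.26%

P = D₁/(r − g) ⇒ r = D₁/P + g = £7,540.0000/£231,394.40 + 0.02 = 0.032585 + 0.02 = 0.052585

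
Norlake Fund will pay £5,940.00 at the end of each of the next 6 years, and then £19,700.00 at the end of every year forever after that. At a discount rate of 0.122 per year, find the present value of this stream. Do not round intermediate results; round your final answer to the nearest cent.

PV of 6-year annuity: £5,940.00 × [1 − (1+0.122)^−6] / 0.122 = 24284.04940
Perpetuity value at year 6: £19,700.00 / 0.122 = 161475.40984
PV of perpetuity: 161475.40984 / (1+0.122)^6 = 80937.40089
Total PV = 24284.04940 + 80937.40089 = 105221.45029

£105221.45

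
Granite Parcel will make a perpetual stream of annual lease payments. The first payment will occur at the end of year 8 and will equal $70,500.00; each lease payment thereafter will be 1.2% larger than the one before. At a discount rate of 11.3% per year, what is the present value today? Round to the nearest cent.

$329914.64

Value at end of year 7: C₁ / (r − g) = $70,500.00 / (0.113 − 0.012) = $698,019.8020
Discount to today: PV = $698,019.8020 / (1 + 0.113)^7 = $698,019.8020 / 2.115759 = $329,914.64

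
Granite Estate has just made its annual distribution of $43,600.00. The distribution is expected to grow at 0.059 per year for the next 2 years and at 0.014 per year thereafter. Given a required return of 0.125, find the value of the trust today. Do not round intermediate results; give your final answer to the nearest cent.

$432606.27

D_1 = 46172.40000
D_2 = 48896.57160
Terminal value at year 2: TV = D_2×(1+g_2)/(r−g_2) = 49581.12360/0.111 = 446676.78921
P_0 = D_1/(1+r)^1 + D_2/(1+r)^2 + TV/(1+r)^2
    = 41042.13333 + 38634.32818 + 352929.80876 = 432606.27027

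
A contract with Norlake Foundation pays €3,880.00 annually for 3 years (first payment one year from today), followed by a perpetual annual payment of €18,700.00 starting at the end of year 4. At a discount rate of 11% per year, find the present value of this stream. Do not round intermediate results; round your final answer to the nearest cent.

€133784.15

PV of 3-year annuity: €3,880.00 × [1 − (1+0.11)^−3] / 0.11 = 9481.61310
Perpetuity value at year 3: €18,700.00 / 0.11 = 170000.00000
PV of perpetuity: 170000.00000 / (1+0.11)^3 = 124302.53482
Total PV = 9481.61310 + 124302.53482 = 133784.14792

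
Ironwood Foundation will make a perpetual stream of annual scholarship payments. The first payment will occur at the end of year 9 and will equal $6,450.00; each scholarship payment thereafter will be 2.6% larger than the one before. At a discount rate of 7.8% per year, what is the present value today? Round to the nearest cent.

$68015.25

Value at end of year 8: C₁ / (r − g) = $6,450.00 / (0.078 − 0.026) = $124,038.4615
Discount to today: PV = $124,038.4615 / (1 + 0.078)^8 = $124,038.4615 / 1.823686 = $68,015.25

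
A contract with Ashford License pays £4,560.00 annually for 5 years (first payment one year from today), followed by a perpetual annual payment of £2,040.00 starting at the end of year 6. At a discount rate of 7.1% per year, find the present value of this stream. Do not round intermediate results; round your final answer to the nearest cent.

PV of 5-year annuity: £4,560.00 × [1 − (1+0.071)^−5] / 0.071 = 18646.94536
Perpetuity value at year 5: £2,040.00 / 0.071 = 28732.39437
PV of perpetuity: 28732.39437 / (1+0.071)^5 = 20390.33986
Total PV = 18646.94536 + 20390.33986 = 39037.28523

£39037.29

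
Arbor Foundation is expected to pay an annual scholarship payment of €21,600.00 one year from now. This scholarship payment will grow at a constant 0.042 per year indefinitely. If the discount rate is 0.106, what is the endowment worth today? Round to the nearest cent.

Growing perpetuity: P = D₁ / (r − g) = €21,600.0000 / (0.106 − 0.042) = €337,500.00

€337500.00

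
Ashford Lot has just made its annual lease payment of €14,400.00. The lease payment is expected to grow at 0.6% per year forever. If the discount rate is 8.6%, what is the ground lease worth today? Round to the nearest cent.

€181080.00

D₁ = D₀ × (1 + g) = €14,400.00 × 1.006 = €14,486.4000
Growing perpetuity: P = D₁ / (r − g) = €14,486.4000 / (0.086 − 0.006) = €181,080.00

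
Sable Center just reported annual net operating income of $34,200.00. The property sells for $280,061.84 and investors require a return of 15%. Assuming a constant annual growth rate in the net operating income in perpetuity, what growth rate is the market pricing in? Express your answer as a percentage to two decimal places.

2.48%

P = D₀(1+g)/(r−g) ⇒ P(r−g) = D₀(1+g) ⇒ g(P+D₀) = P·r − D₀
g = (P·r − D₀)/(P + D₀) = ($280,061.84×0.15 − $34,200.00) / ($280,061.84 + $34,200.00) = 0.024850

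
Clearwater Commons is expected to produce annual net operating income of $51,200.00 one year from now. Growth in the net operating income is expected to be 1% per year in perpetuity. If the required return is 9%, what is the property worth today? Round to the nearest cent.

Growing perpetuity: P = D₁ / (r − g) = $51,200.0000 / (0.09 − 0.01) = $640,000.00

$640000.00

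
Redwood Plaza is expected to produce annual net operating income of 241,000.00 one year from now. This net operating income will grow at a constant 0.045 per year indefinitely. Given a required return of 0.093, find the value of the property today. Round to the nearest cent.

Growing perpetuity: P = D₁ / (r − g) = 241,000.0000 / (0.093 − 0.045) = 5,020,833.33

5020833.33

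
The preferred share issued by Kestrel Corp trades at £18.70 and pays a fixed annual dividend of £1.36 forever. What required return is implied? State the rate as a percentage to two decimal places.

P = C/r ⇒ r = C/P = £1.36/£18.70 = 0.072727

7.27%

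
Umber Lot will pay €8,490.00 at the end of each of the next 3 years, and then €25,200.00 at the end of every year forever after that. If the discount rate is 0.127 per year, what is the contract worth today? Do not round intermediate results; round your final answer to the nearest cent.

€158768.48

PV of 3-year annuity: €8,490.00 × [1 − (1+0.127)^−3] / 0.127 = 20148.74409
Perpetuity value at year 3: €25,200.00 / 0.127 = 198425.19685
PV of perpetuity: 198425.19685 / (1+0.127)^3 = 138619.73737
Total PV = 20148.74409 + 138619.73737 = 158768.48146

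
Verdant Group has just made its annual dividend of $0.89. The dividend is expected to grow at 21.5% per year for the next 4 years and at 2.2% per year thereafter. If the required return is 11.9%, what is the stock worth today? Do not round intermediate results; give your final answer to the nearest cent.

D_1 = 1.08135
D_2 = 1.31384
D_3 = 1.59632
D_4 = 1.93952
Terminal value at year 4: TV = D_4×(1+g_2)/(r−g_2) = 1.98219/0.097 = 20.43498
P_0 = D_1/(1+r)^1 + D_2/(1+r)^2 + D_3/(1+r)^3 + D_4/(1+r)^4 + TV/(1+r)^4
    = 0.96635 + 1.04926 + 1.13928 + 1.23701 + 13.03329 = 17.42519

$17.43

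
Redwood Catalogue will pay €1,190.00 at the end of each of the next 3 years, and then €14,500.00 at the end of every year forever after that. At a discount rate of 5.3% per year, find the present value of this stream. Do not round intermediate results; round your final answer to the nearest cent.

€237541.27

PV of 3-year annuity: €1,190.00 × [1 − (1+0.053)^−3] / 0.053 = 3222.53378
Perpetuity value at year 3: €14,500.00 / 0.053 = 273584.90566
PV of perpetuity: 273584.90566 / (1+0.053)^3 = 234318.73769
Total PV = 3222.53378 + 234318.73769 = 237541.27148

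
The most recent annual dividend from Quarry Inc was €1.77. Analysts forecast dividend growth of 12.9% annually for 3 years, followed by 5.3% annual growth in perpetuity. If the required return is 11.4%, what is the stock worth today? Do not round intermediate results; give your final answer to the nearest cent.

D_1 = 1.99833
D_2 = 2.25611
D_3 = 2.54715
Terminal value at year 3: TV = D_3×(1+g_2)/(r−g_2) = 2.68215/0.061 = 43.96971
P_0 = D_1/(1+r)^1 + D_2/(1+r)^2 + D_3/(1+r)^3 + TV/(1+r)^3
    = 1.79383 + 1.81799 + 1.84247 + 31.80519 = 37.25948

€37.26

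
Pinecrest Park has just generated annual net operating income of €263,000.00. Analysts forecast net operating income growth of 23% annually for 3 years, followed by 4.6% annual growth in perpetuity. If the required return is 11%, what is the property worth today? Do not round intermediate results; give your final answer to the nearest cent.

D_1 = 323490.00000
D_2 = 397892.70000
D_3 = 489408.02100
Terminal value at year 3: TV = D_3×(1+g_2)/(r−g_2) = 511920.78997/0.064 = 7998762.34322
P_0 = D_1/(1+r)^1 + D_2/(1+r)^2 + D_3/(1+r)^3 + TV/(1+r)^3
    = 291432.43243 + 322938.64134 + 357850.92689 + 5848626.08644 = 6820848.08711

€6820848.09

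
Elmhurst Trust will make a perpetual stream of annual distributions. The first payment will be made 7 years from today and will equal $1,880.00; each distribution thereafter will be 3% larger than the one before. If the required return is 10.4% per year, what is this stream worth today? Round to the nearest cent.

Value at end of year 6: C₁ / (r − g) = $1,880.00 / (0.104 − 0.03) = $25,405.4054
Discount to today: PV = $25,405.4054 / (1 + 0.104)^6 = $25,405.4054 / 1.810566 = $14,031.75

$14031.75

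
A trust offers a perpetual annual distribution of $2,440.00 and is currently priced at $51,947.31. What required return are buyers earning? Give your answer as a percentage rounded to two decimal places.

4.70%

P = C/r ⇒ r = C/P = $2,440.00/$51,947.31 = 0.046971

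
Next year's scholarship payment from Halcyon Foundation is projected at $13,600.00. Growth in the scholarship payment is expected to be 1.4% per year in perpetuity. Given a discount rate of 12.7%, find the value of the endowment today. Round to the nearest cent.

Growing perpetuity: P = D₁ / (r − g) = $13,600.0000 / (0.127 − 0.014) = $120,353.98

$120353.98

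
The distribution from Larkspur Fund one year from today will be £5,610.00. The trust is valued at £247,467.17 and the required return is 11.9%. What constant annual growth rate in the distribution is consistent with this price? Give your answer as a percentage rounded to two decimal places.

9.63%

P = D₁/(r−g) ⇒ g = r − D₁/P = 0.119 − £5,610.00/£247,467.17 = 0.096330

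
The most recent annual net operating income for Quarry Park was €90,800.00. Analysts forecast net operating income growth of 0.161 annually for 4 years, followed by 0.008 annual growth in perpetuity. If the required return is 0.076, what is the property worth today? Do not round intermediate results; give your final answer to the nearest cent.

€2265210.49

D_1 = 105418.80000
D_2 = 122391.22680
D_3 = 142096.21431
D_4 = 164973.70482
Terminal value at year 4: TV = D_4×(1+g_2)/(r−g_2) = 166293.49446/0.068 = 2445492.56556
P_0 = D_1/(1+r)^1 + D_2/(1+r)^2 + D_3/(1+r)^3 + D_4/(1+r)^4 + TV/(1+r)^4
    = 97972.86245 + 105712.35438 + 114063.23739 + 123073.80912 + 1824388.22925 = 2265210.49258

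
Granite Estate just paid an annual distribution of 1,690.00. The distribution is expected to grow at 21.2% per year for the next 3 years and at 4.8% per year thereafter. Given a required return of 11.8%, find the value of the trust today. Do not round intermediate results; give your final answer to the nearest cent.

38206.70

D_1 = 2048.28000
D_2 = 2482.51536
D_3 = 3008.80862
Terminal value at year 3: TV = D_3×(1+g_2)/(r−g_2) = 3153.23143/0.07 = 45046.16328
P_0 = D_1/(1+r)^1 + D_2/(1+r)^2 + D_3/(1+r)^3 + TV/(1+r)^3
    = 1832.09302 + 1986.13304 + 2153.12455 + 32235.35045 = 38206.70107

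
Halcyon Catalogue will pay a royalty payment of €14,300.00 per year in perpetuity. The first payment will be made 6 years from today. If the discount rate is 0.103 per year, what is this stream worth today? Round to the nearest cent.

€85039.61

Value at end of year 5: C / r = €14,300.00 / 0.103 = €138,834.9515
Discount to today: PV = €138,834.9515 / (1 + 0.103)^5 = €138,834.9515 / 1.632592 = €85,039.61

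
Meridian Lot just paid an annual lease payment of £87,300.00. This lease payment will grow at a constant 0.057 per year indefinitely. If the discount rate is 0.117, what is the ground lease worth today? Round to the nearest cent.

D₁ = D₀ × (1 + g) = £87,300.00 × 1.057 = £92,276.1000
Growing perpetuity: P = D₁ / (r − g) = £92,276.1000 / (0.117 − 0.057) = £1,537,935.00

£1537935.00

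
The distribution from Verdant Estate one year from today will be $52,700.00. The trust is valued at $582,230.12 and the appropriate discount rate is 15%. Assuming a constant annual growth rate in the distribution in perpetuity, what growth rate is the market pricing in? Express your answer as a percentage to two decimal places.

P = D₁/(r−g) ⇒ g = r − D₁/P = 0.15 − $52,700.00/$582,230.12 = 0.059486

5.95%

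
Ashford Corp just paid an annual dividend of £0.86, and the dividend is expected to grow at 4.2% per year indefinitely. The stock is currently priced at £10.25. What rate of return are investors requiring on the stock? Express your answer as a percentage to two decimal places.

D₁ = £0.86 × 1.042 = £0.8961
P = D₁/(r − g) ⇒ r = D₁/P + g = £0.8961/£10.25 + 0.042 = 0.087426 + 0.042 = 0.129426

12.94%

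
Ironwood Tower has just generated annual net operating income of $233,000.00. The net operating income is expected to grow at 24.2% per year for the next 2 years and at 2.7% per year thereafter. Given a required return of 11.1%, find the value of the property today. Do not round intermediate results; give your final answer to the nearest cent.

D_1 = 289386.00000
D_2 = 359417.41200
Terminal value at year 2: TV = D_2×(1+g_2)/(r−g_2) = 369121.68212/0.084 = 4394305.73957
P_0 = D_1/(1+r)^1 + D_2/(1+r)^2 + TV/(1+r)^2
    = 260473.44734 + 291186.33808 + 3560099.63338 = 4111759.41880

$4111759.42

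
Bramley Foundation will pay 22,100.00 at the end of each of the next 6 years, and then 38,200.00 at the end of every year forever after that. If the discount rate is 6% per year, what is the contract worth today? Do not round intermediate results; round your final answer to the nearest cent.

PV of 6-year annuity: 22,100.00 × [1 − (1+0.06)^−6] / 0.06 = 108672.86760
Perpetuity value at year 6: 38,200.00 / 0.06 = 636666.66667
PV of perpetuity: 636666.66667 / (1+0.06)^6 = 448824.87741
Total PV = 108672.86760 + 448824.87741 = 557497.74502

557497.75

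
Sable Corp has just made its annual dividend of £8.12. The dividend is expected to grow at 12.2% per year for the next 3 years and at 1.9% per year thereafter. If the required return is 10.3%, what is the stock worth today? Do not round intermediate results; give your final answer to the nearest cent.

D_1 = 9.11064
D_2 = 10.22214
D_3 = 11.46924
Terminal value at year 3: TV = D_3×(1+g_2)/(r−g_2) = 11.68715/0.084 = 139.13279
P_0 = D_1/(1+r)^1 + D_2/(1+r)^2 + D_3/(1+r)^3 + TV/(1+r)^3
    = 8.25987 + 8.40216 + 8.54689 + 103.68190 = 128.89082

£128.89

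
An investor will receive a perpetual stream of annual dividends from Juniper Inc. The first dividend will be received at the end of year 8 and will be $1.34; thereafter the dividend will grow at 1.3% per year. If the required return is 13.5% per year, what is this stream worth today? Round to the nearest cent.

Value at end of year 7: C₁ / (r − g) = $1.34 / (0.135 − 0.013) = $10.9836
Discount to today: PV = $10.9836 / (1 + 0.135)^7 = $10.9836 / 2.426448 = $4.53

$4.53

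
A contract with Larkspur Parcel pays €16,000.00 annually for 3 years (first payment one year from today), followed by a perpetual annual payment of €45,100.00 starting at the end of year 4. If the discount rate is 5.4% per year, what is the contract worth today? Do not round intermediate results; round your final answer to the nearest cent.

PV of 3-year annuity: €16,000.00 × [1 − (1+0.054)^−3] / 0.054 = 43247.43334
Perpetuity value at year 3: €45,100.00 / 0.054 = 835185.18519
PV of perpetuity: 835185.18519 / (1+0.054)^3 = 713281.48246
Total PV = 43247.43334 + 713281.48246 = 756528.91580

€756528.92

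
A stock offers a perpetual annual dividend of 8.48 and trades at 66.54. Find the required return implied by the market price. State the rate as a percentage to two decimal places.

P = C/r ⇒ r = C/P = 8.48/66.54 = 0.127442

12.74%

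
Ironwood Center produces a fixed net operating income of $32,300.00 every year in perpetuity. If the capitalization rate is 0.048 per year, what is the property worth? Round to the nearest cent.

Level perpetuity: PV = C / r = $32,300.00 / 0.048 = $672,916.67

$672916.67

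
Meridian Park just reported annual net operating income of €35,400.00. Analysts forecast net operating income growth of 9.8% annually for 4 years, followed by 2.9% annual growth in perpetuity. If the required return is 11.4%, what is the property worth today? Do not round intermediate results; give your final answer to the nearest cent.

D_1 = 38869.20000
D_2 = 42678.38160
D_3 = 46860.86300
D_4 = 51453.22757
Terminal value at year 4: TV = D_4×(1+g_2)/(r−g_2) = 52945.37117/0.085 = 622886.71965
P_0 = D_1/(1+r)^1 + D_2/(1+r)^2 + D_3/(1+r)^3 + D_4/(1+r)^4 + TV/(1+r)^4
    = 34891.56194 + 34390.42640 + 33896.48850 + 33409.64486 + 404453.23009 = 541041.35178

€541041.35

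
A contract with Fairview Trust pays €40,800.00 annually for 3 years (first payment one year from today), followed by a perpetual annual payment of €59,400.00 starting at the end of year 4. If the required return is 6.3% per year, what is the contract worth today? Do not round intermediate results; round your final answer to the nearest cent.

€893413.80

PV of 3-year annuity: €40,800.00 × [1 − (1+0.063)^−3] / 0.063 = 108456.37173
Perpetuity value at year 3: €59,400.00 / 0.063 = 942857.14286
PV of perpetuity: 942857.14286 / (1+0.063)^3 = 784957.42519
Total PV = 108456.37173 + 784957.42519 = 893413.79692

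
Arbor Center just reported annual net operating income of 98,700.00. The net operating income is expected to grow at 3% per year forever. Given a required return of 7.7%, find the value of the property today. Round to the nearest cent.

D₁ = D₀ × (1 + g) = 98,700.00 × 1.03 = 101,661.0000
Growing perpetuity: P = D₁ / (r − g) = 101,661.0000 / (0.077 − 0.03) = 2,163,000.00

2163000.00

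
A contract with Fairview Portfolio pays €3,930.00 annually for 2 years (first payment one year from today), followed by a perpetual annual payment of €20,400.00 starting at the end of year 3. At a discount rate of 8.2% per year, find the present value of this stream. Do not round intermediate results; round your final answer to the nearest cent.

€219490.46

PV of 2-year annuity: €3,930.00 × [1 − (1+0.082)^−2] / 0.082 = 6989.05976
Perpetuity value at year 2: €20,400.00 / 0.082 = 248780.48780
PV of perpetuity: 248780.48780 / (1+0.082)^2 = 212501.39897
Total PV = 6989.05976 + 212501.39897 = 219490.45873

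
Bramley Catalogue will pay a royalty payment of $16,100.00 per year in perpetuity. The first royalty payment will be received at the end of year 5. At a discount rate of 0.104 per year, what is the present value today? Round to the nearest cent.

$104211.64

Value at end of year 4: C / r = $16,100.00 / 0.104 = $154,807.6923
Discount to today: PV = $154,807.6923 / (1 + 0.104)^4 = $154,807.6923 / 1.485512 = $104,211.64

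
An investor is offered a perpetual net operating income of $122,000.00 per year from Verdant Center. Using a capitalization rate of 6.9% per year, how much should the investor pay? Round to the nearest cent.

$1768115.94

Level perpetuity: PV = C / r = $122,000.00 / 0.069 = $1,768,115.94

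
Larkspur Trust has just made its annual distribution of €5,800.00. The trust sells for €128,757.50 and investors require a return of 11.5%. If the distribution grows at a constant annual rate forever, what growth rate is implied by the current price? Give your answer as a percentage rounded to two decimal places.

P = D₀(1+g)/(r−g) ⇒ P(r−g) = D₀(1+g) ⇒ g(P+D₀) = P·r − D₀
g = (P·r − D₀)/(P + D₀) = (€128,757.50×0.115 − €5,800.00) / (€128,757.50 + €5,800.00) = 0.066939

6.69%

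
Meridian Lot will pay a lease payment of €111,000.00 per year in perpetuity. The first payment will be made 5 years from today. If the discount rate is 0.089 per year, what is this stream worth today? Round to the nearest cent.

Value at end of year 4: C / r = €111,000.00 / 0.089 = €1,247,191.0112
Discount to today: PV = €1,247,191.0112 / (1 + 0.089)^4 = €1,247,191.0112 / 1.406409 = €886,791.36

€886791.36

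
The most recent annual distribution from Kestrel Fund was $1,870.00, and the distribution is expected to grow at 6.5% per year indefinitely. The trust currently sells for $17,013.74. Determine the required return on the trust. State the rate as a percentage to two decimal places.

18.21%

D₁ = $1,870.00 × 1.065 = $1,991.5500
P = D₁/(r − g) ⇒ r = D₁/P + g = $1,991.5500/$17,013.74 + 0.065 = 0.117055 + 0.065 = 0.182055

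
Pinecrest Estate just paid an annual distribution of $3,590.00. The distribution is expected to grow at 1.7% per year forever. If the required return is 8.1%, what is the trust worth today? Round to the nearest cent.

D₁ = D₀ × (1 + g) = $3,590.00 × 1.017 = $3,651.0300
Growing perpetuity: P = D₁ / (r − g) = $3,651.0300 / (0.081 − 0.017) = $57,047.34

$57047.34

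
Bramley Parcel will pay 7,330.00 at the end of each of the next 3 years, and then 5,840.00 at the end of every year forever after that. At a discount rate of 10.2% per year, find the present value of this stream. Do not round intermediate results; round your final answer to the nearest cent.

PV of 3-year annuity: 7,330.00 × [1 − (1+0.102)^−3] / 0.102 = 18164.63273
Perpetuity value at year 3: 5,840.00 / 0.102 = 57254.90196
PV of perpetuity: 57254.90196 / (1+0.102)^3 = 42782.67070
Total PV = 18164.63273 + 42782.67070 = 60947.30343

60947.30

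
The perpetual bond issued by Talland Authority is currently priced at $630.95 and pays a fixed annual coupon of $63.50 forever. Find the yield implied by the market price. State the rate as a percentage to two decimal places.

10.06%

P = C/r ⇒ r = C/P = $63.50/$630.95 = 0.100642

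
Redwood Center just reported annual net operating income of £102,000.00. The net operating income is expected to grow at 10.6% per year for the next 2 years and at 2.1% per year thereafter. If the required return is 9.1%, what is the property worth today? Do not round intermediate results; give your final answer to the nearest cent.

£1737160.04

D_1 = 112812.00000
D_2 = 124770.07200
Terminal value at year 2: TV = D_2×(1+g_2)/(r−g_2) = 127390.24351/0.07 = 1819860.62160
P_0 = D_1/(1+r)^1 + D_2/(1+r)^2 + TV/(1+r)^2
    = 103402.38313 + 104824.04743 + 1528933.60610 = 1737160.03666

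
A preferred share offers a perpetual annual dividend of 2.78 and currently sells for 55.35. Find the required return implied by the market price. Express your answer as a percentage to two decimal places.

5.02%

P = C/r ⇒ r = C/P = 2.78/55.35 = 0.050226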